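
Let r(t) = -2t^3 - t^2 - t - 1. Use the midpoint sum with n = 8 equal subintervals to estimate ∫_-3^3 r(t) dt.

Δt = (3 − (-3))/8 = 0.75.
Midpoints: -2.625, -1.875, -1.125, -0.375, 0.375, 1.125, 1.875, 2.625.
r(-2.625) = 30.91015625, r(-1.875) = 10.54296875, r(-1.125) = 1.70703125, r(-0.375) = -0.66015625, r(0.375) = -1.62109375, r(1.125) = -6.23828125, r(1.875) = -19.57421875, r(2.625) = -46.69140625.
Sum = Δt · [r(-2.625) + r(-1.875) + r(-1.125) + ...].
Sum = -23.71875.

-23.71875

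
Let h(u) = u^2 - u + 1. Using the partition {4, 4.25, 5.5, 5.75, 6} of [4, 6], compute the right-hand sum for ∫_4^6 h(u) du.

50.71875

Subinterval widths: 0.25, 1.25, 0.25, 0.25.
Right endpoints: 4.25, 5.5, 5.75, 6.
h(4.25) = 14.8125, h(5.5) = 25.75, h(5.75) = 28.3125, h(6) = 31.
Sum = Σ Δu_i · h(u_i).
Sum = 50.71875.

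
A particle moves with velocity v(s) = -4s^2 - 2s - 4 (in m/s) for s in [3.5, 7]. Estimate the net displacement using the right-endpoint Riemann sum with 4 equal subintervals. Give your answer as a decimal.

Δs = (7 − 3.5)/4 = 0.875.
Right endpoints: 4.375, 5.25, 6.125, 7.
v(4.375) = -89.3125, v(5.25) = -124.75, v(6.125) = -166.3125, v(7) = -214.
Sum = Δs · [v(4.375) + v(5.25) + v(6.125) + v(7)].
Sum = -520.078125.

-520.078125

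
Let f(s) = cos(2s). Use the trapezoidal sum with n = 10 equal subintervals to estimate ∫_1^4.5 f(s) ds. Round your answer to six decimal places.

Δs = (4.5 − 1)/10 = 0.35.
f(1) ≈ -0.416147, f(1.35) ≈ -0.904072, f(1.7) ≈ -0.966798, f(2.05) ≈ -0.574824, f(2.4) ≈ 0.087499, f(2.75) ≈ 0.708670, f(3.1) ≈ 0.996542, f(3.45) ≈ 0.815725, f(3.8) ≈ 0.251260, f(4.15) ≈ -0.431377, f(4.5) ≈ -0.911130.
T_10 = (Δs/2)·[f(s_0) + 2f(s_1) + ... + 2f(s_{9}) + f(s_10)].
Sum ≈ -0.238355.

-0.238355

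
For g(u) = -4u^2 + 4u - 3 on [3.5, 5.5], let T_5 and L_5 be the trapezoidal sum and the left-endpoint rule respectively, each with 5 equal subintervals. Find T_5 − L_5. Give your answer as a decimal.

-12.8

T_5 = -134.88.
L_5 = -122.08.
T_5 − L_5 = -12.8.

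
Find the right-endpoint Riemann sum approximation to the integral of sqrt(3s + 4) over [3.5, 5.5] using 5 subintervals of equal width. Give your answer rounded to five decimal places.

Δs = (5.5 − 3.5)/5 = 0.4.
Right endpoints: 3.9, 4.3, 4.7, 5.1, 5.5.
f(3.9) ≈ 3.96232, f(4.3) ≈ 4.11096, f(4.7) ≈ 4.25441, f(5.1) ≈ 4.39318, f(5.5) ≈ 4.52769.
Sum = Δs · [f(3.9) + f(4.3) + f(4.7) + f(5.1) + f(5.5)].
Sum ≈ 8.49942.

8.49942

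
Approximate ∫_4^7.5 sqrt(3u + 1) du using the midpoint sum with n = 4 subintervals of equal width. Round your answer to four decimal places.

14.9030

Δu = (7.5 − 4)/4 = 0.875.
Midpoints: 4.4375, 5.3125, 6.1875, 7.0625.
f(4.4375) ≈ 3.7832, f(5.3125) ≈ 4.1155, f(6.1875) ≈ 4.4230, f(7.0625) ≈ 4.7104.
Sum = Δu · [f(4.4375) + f(5.3125) + f(6.1875) + f(7.0625)].
Sum ≈ 14.9030.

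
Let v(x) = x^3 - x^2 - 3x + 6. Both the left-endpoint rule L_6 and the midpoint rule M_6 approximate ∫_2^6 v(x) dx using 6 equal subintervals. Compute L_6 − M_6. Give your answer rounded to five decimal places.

-49.77778

L_6 ≈ 175.2592593.
M_6 ≈ 225.0370370.
L_6 − M_6 ≈ -49.77778.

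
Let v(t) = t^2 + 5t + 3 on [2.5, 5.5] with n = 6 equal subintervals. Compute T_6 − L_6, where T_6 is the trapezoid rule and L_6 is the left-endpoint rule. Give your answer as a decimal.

9.75

T_6 = 119.375.
L_6 = 109.625.
T_6 − L_6 = 9.75.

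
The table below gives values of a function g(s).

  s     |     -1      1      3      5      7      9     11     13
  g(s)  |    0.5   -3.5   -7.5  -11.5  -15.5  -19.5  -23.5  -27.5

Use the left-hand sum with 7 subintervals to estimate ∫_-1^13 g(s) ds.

-161

Δs = 2.
Sum = 2·[0.5 + (-3.5) + (-7.5) + (-11.5) + (-15.5) + (-19.5) + (-23.5)] = -161.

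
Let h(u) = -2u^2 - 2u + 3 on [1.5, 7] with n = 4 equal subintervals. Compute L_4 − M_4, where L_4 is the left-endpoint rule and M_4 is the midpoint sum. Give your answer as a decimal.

L_4 = -188.2890625.
M_4 = -254.93359375.
L_4 − M_4 = 66.64453125.

66.64453125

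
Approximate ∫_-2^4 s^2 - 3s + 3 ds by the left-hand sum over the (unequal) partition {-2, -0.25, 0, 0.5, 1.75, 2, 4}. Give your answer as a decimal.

Subinterval widths: 1.75, 0.25, 0.5, 1.25, 0.25, 2.
Left endpoints: -2, -0.25, 0, 0.5, 1.75, 2.
f(-2) = 13, f(-0.25) = 3.8125, f(0) = 3, f(0.5) = 1.75, f(1.75) = 0.8125, f(2) = 1.
Sum = Σ Δs_i · f(s_i).
Sum = 29.59375.

29.59375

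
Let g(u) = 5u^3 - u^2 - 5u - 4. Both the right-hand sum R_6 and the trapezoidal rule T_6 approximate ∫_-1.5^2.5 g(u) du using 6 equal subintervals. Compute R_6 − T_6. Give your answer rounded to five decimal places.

23.66667

R_6 ≈ 35.7592593.
T_6 ≈ 12.0925926.
R_6 − T_6 ≈ 23.66667.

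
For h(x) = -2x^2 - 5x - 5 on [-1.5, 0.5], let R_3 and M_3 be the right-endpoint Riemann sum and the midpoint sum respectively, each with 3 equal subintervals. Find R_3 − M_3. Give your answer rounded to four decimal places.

R_3 ≈ -9.629630.
M_3 ≈ -7.185185.
R_3 − M_3 ≈ -2.4444.

-2.4444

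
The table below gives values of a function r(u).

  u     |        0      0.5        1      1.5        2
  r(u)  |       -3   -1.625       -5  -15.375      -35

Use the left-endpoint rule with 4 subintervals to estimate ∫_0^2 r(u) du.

-12.5

Δu = 0.5.
Sum = 0.5·[(-3) + (-1.625) + (-5) + (-15.375)] = -12.5.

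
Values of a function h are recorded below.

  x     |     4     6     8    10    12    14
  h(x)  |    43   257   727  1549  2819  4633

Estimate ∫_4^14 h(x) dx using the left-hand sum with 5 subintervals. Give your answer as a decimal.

10790

Δx = 2.
Sum = 2·[43 + 257 + 727 + 1549 + 2819] = 10790.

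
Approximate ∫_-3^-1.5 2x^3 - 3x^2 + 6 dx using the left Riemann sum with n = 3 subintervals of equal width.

-70.5

Δx = (-1.5 − (-3))/3 = 0.5.
Left endpoints: -3, -2.5, -2.
f(-3) = -75, f(-2.5) = -44, f(-2) = -22.
Sum = Δx · [f(-3) + f(-2.5) + f(-2)].
Sum = -70.5.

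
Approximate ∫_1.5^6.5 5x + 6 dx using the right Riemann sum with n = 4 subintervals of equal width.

Δx = (6.5 − 1.5)/4 = 1.25.
Right endpoints: 2.75, 4, 5.25, 6.5.
f(2.75) = 19.75, f(4) = 26, f(5.25) = 32.25, f(6.5) = 38.5.
Sum = Δx · [f(2.75) + f(4) + f(5.25) + f(6.5)].
Sum = 145.625.

145.625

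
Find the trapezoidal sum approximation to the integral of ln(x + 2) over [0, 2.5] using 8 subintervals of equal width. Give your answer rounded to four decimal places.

Δx = (2.5 − 0)/8 = 0.3125.
f(0) ≈ 0.6931, f(0.3125) ≈ 0.8383, f(0.625) ≈ 0.9651, f(0.9375) ≈ 1.0776, f(1.25) ≈ 1.1787, f(1.5625) ≈ 1.2705, f(1.875) ≈ 1.3545, f(2.1875) ≈ 1.4321, f(2.5) ≈ 1.5041.
T_8 = (Δx/2)·[f(x_0) + 2f(x_1) + ... + 2f(x_{7}) + f(x_8)].
Sum ≈ 2.8798.

2.8798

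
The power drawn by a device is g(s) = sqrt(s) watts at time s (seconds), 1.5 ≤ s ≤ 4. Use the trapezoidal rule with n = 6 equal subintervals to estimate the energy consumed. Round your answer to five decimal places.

Δs = (4 − 1.5)/6 = 5/12.
g(1.5) ≈ 1.22474, g(23/12) ≈ 1.38444, g(7/3) ≈ 1.52753, g(2.75) ≈ 1.65831, g(19/6) ≈ 1.77951, g(43/12) ≈ 1.89297, g(4) ≈ 2.00000.
T_6 = (Δs/2)·[g(s_0) + 2g(s_1) + ... + 2g(s_{5}) + g(s_6)].
Sum ≈ 4.10630.

4.10630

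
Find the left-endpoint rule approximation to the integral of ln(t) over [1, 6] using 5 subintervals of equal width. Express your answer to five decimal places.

Δt = (6 − 1)/5 = 1.
Left endpoints: 1, 2, 3, 4, 5.
f(1) ≈ 0.00000, f(2) ≈ 0.69315, f(3) ≈ 1.09861, f(4) ≈ 1.38629, f(5) ≈ 1.60944.
Sum = Δt · [f(1) + f(2) + f(3) + f(4) + f(5)].
Sum ≈ 4.78749.

4.78749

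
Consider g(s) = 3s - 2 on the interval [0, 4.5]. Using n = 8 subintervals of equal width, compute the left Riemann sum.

Δs = (4.5 − 0)/8 = 0.5625.
Left endpoints: 0, 0.5625, 1.125, 1.6875, 2.25, 2.8125, 3.375, 3.9375.
g(0) = -2, g(0.5625) = -0.3125, g(1.125) = 1.375, g(1.6875) = 3.0625, g(2.25) = 4.75, g(2.8125) = 6.4375, g(3.375) = 8.125, g(3.9375) = 9.8125.
Sum = Δs · [g(0) + g(0.5625) + g(1.125) + ...].
Sum = 17.578125.

17.578125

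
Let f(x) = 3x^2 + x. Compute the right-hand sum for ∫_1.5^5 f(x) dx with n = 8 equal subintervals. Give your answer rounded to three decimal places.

Δx = (5 − 1.5)/8 = 0.4375.
Right endpoints: 1.9375, 2.375, 2.8125, 3.25, 3.6875, 4.125, 4.5625, 5.
f(1.9375) = 13.19921875, f(2.375) = 19.296875, f(2.8125) = 26.54296875, f(3.25) = 34.9375, f(3.6875) = 44.48046875, f(4.125) = 55.171875, f(4.5625) = 67.01171875, f(5) = 80.
Sum = Δx · [f(1.9375) + f(2.375) + f(2.8125) + ...].
Sum ≈ 149.030.

149.030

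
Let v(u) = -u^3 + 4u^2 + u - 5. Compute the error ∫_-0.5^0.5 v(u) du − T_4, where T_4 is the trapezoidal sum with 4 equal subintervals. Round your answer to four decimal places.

-0.0417

Exact integral: ∫_-0.5^0.5 v(u) du ≈ -4.666667.
T_4 = -4.625.
Error ≈ -4.666667 − (-4.625) ≈ -0.0417.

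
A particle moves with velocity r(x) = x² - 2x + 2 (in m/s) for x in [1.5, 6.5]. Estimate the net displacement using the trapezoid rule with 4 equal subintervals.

Δx = (6.5 − 1.5)/4 = 1.25.
r(1.5) = 1.25, r(2.75) = 4.0625, r(4) = 10, r(5.25) = 19.0625, r(6.5) = 31.25.
T_4 = (Δx/2)·[r(x_0) + 2r(x_1) + 2r(x_2) + 2r(x_3) + r(x_4)].
Sum = 61.71875.

61.71875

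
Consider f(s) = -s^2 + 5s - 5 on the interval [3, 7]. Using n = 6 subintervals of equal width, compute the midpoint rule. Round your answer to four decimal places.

-25.1852

Δs = (7 − 3)/6 = 2/3.
Midpoints: 10/3, 4, 14/3, 16/3, 6, 20/3.
f(10/3) = 5/9, f(4) = -1, f(14/3) = -31/9, f(16/3) = -61/9, f(6) = -11, f(20/3) = -145/9.
Sum = Δs · [f(10/3) + f(4) + f(14/3) + ...].
Sum ≈ -25.1852.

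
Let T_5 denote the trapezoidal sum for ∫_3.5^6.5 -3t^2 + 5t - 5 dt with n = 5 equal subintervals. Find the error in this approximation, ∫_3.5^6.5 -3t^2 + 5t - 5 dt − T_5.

Exact integral: ∫_3.5^6.5 f(t) dt = -171.75.
T_5 = -172.29.
Error = -171.75 − (-172.29) = 0.54.

0.54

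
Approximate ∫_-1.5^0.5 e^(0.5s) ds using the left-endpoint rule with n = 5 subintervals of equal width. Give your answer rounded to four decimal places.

1.4664

Δs = (0.5 − (-1.5))/5 = 0.4.
Left endpoints: -1.5, -1.1, -0.7, -0.3, 0.1.
f(-1.5) ≈ 0.4724, f(-1.1) ≈ 0.5769, f(-0.7) ≈ 0.7047, f(-0.3) ≈ 0.8607, f(0.1) ≈ 1.0513.
Sum = Δs · [f(-1.5) + f(-1.1) + f(-0.7) + f(-0.3) + f(0.1)].
Sum ≈ 1.4664.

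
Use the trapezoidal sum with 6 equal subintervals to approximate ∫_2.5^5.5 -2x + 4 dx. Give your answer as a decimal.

-12

Δx = (5.5 − 2.5)/6 = 0.5.
f(2.5) = -1, f(3) = -2, f(3.5) = -3, f(4) = -4, f(4.5) = -5, f(5) = -6, f(5.5) = -7.
T_6 = (Δx/2)·[f(x_0) + 2f(x_1) + ... + 2f(x_{5}) + f(x_6)].
Sum = -12.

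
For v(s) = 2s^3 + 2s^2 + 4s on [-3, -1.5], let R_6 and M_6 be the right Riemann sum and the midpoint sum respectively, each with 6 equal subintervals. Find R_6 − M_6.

4.69921875

R_6 = -30.9296875.
M_6 = -35.62890625.
R_6 − M_6 = 4.69921875.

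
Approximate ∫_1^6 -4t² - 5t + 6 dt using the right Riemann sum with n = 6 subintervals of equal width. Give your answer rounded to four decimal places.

-415.2315

Δt = (6 − 1)/6 = 5/6.
Right endpoints: 11/6, 8/3, 3.5, 13/3, 31/6, 6.
f(11/6) = -299/18, f(8/3) = -322/9, f(3.5) = -60.5, f(13/3) = -817/9, f(31/6) = -2279/18, f(6) = -168.
Sum = Δt · [f(11/6) + f(8/3) + f(3.5) + ...].
Sum ≈ -415.2315.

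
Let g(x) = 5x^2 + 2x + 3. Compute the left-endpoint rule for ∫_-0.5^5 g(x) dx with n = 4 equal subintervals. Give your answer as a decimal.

Δx = (5 − (-0.5))/4 = 1.375.
Left endpoints: -0.5, 0.875, 2.25, 3.625.
g(-0.5) = 3.25, g(0.875) = 8.578125, g(2.25) = 32.8125, g(3.625) = 75.953125.
Sum = Δx · [g(-0.5) + g(0.875) + g(2.25) + g(3.625)].
Sum = 165.81640625.

165.81640625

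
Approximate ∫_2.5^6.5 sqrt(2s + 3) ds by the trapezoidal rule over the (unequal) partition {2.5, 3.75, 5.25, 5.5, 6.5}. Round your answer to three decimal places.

13.777

Subinterval widths: 1.25, 1.5, 0.25, 1.
f(2.5) ≈ 2.828, f(3.75) ≈ 3.240, f(5.25) ≈ 3.674, f(5.5) ≈ 3.742, f(6.5) ≈ 4.000.
On each subinterval the trapezoid contributes (Δs_i/2)·[f(s_{i-1}) + f(s_i)].
Sum ≈ 13.777.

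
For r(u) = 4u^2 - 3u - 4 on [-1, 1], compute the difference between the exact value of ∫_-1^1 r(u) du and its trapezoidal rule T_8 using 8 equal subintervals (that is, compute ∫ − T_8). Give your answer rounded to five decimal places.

Exact integral: ∫_-1^1 r(u) du ≈ -5.3333333.
T_8 = -5.25.
Error ≈ -5.3333333 − (-5.25) ≈ -0.08333.

-0.08333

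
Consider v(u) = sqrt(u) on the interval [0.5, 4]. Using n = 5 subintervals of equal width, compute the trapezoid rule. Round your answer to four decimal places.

5.0795

Δu = (4 − 0.5)/5 = 0.7.
v(0.5) ≈ 0.7071, v(1.2) ≈ 1.0954, v(1.9) ≈ 1.3784, v(2.6) ≈ 1.6125, v(3.3) ≈ 1.8166, v(4) ≈ 2.0000.
T_5 = (Δu/2)·[v(u_0) + 2v(u_1) + ... + 2v(u_{4}) + v(u_5)].
Sum ≈ 5.0795.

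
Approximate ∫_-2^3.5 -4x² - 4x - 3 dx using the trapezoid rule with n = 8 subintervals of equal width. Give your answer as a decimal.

Δx = (3.5 − (-2))/8 = 0.6875.
f(-2) = -11, f(-1.3125) = -4.640625, f(-0.625) = -2.0625, f(0.0625) = -3.265625, f(0.75) = -8.25, f(1.4375) = -17.015625, f(2.125) = -29.5625, f(2.8125) = -45.890625, f(3.5) = -66.
T_8 = (Δx/2)·[f(x_0) + 2f(x_1) + ... + 2f(x_{7}) + f(x_8)].
Sum = -102.56640625.

-102.56640625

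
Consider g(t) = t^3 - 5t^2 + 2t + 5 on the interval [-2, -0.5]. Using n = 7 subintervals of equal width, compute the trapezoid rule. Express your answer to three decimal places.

Δt = (-0.5 − (-2))/7 = 3/14.
g(-2) = -27, g(-25/14) = -55455/2744, g(-11/7) = -4929/343, g(-19/14) = -25857/2744, g(-8/7) = -1821/343, g(-13/14) = -5403/2744, g(-5/7) = 225/343, g(-0.5) = 2.625.
T_7 = (Δt/2)·[g(t_0) + 2g(t_1) + ... + 2g(t_{6}) + g(t_7)].
Sum ≈ -13.460.

-13.460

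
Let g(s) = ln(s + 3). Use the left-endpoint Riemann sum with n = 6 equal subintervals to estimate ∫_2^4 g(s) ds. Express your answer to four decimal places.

3.5176

Δs = (4 − 2)/6 = 1/3.
Left endpoints: 2, 7/3, 8/3, 3, 10/3, 11/3.
g(2) ≈ 1.6094, g(7/3) ≈ 1.6740, g(8/3) ≈ 1.7346, g(3) ≈ 1.7918, g(10/3) ≈ 1.8458, g(11/3) ≈ 1.8971.
Sum = Δs · [g(2) + g(7/3) + g(8/3) + ...].
Sum ≈ 3.5176.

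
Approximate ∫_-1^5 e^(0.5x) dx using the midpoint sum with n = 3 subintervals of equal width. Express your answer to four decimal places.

22.2147

Δx = (5 − (-1))/3 = 2.
Midpoints: 0, 2, 4.
f(0) ≈ 1.0000, f(2) ≈ 2.7183, f(4) ≈ 7.3891.
Sum = Δx · [f(0) + f(2) + f(4)].
Sum ≈ 22.2147.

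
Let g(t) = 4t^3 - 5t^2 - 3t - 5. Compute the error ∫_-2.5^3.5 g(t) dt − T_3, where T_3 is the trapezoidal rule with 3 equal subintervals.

Exact integral: ∫_-2.5^3.5 g(t) dt = -25.5.
T_3 = -21.5.
Error = -25.5 − (-21.5) = -4.

-4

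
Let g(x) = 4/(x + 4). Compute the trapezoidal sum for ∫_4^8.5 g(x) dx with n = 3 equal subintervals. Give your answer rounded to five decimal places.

1.79203

Δx = (8.5 − 4)/3 = 1.5.
g(4) = 0.5, g(5.5) = 8/19, g(7) = 4/11, g(8.5) = 0.32.
T_3 = (Δx/2)·[g(x_0) + 2g(x_1) + 2g(x_2) + g(x_3)].
Sum ≈ 1.79203.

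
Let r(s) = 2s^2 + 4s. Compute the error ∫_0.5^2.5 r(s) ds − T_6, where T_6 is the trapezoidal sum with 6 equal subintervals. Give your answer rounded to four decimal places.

Exact integral: ∫_0.5^2.5 r(s) ds ≈ 22.333333.
T_6 ≈ 22.407407.
Error ≈ 22.333333 − 22.407407 ≈ -0.0741.

-0.0741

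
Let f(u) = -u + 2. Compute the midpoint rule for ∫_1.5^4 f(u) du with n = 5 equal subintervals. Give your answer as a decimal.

-1.875

Δu = (4 − 1.5)/5 = 0.5.
Midpoints: 1.75, 2.25, 2.75, 3.25, 3.75.
f(1.75) = 0.25, f(2.25) = -0.25, f(2.75) = -0.75, f(3.25) = -1.25, f(3.75) = -1.75.
Sum = Δu · [f(1.75) + f(2.25) + f(2.75) + f(3.25) + f(3.75)].
Sum = -1.875.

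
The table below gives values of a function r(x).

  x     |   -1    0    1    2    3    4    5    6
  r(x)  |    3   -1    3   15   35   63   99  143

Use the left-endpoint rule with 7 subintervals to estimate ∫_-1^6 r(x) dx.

Δx = 1.
Sum = 1·[3 + (-1) + 3 + 15 + 35 + 63 + 99] = 217.

217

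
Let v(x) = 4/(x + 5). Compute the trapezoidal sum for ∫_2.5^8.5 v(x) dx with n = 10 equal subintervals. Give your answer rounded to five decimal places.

Δx = (8.5 − 2.5)/10 = 0.6.
v(2.5) = 8/15, v(3.1) = 40/81, v(3.7) = 40/87, v(4.3) = 40/93, v(4.9) = 40/99, v(5.5) = 8/21, v(6.1) = 40/111, v(6.7) = 40/117, v(7.3) = 40/123, v(7.9) = 40/129, v(8.5) = 8/27.
T_10 = (Δx/2)·[v(x_0) + 2v(x_1) + ... + 2v(x_{9}) + v(x_10)].
Sum ≈ 2.35262.

2.35262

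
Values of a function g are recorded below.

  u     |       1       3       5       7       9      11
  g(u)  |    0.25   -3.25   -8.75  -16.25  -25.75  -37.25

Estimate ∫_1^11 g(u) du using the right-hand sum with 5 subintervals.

-182.5

Δu = 2.
Sum = 2·[(-3.25) + (-8.75) + (-16.25) + (-25.75) + (-37.25)] = -182.5.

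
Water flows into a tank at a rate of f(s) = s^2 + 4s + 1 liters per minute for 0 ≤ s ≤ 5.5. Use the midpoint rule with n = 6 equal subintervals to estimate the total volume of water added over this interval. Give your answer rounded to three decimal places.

121.073

Δs = (5.5 − 0)/6 = 11/12.
Midpoints: 11/24, 1.375, 55/24, 77/24, 4.125, 121/24.
f(11/24) = 1753/576, f(1.375) = 8.390625, f(55/24) = 8881/576, f(77/24) = 13897/576, f(4.125) = 34.515625, f(121/24) = 26833/576.
Sum = Δs · [f(11/24) + f(1.375) + f(55/24) + ...].
Sum ≈ 121.073.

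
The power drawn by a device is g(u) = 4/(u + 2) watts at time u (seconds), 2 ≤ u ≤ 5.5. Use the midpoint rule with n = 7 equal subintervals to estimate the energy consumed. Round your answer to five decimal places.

2.51258

Δu = (5.5 − 2)/7 = 0.5.
Midpoints: 2.25, 2.75, 3.25, 3.75, 4.25, 4.75, 5.25.
g(2.25) = 16/17, g(2.75) = 16/19, g(3.25) = 16/21, g(3.75) = 16/23, g(4.25) = 0.64, g(4.75) = 16/27, g(5.25) = 16/29.
Sum = Δu · [g(2.25) + g(2.75) + g(3.25) + ...].
Sum ≈ 2.51258.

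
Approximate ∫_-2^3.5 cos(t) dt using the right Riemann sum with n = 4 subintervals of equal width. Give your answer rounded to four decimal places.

0.1099

Δt = (3.5 − (-2))/4 = 1.375.
Right endpoints: -0.625, 0.75, 2.125, 3.5.
f(-0.625) ≈ 0.8110, f(0.75) ≈ 0.7317, f(2.125) ≈ -0.5263, f(3.5) ≈ -0.9365.
Sum = Δt · [f(-0.625) + f(0.75) + f(2.125) + f(3.5)].
Sum ≈ 0.1099.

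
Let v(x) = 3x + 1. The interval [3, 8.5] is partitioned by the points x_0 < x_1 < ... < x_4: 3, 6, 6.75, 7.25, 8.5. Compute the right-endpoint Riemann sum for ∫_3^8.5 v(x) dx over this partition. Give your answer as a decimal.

Subinterval widths: 3, 0.75, 0.5, 1.25.
Right endpoints: 6, 6.75, 7.25, 8.5.
v(6) = 19, v(6.75) = 21.25, v(7.25) = 22.75, v(8.5) = 26.5.
Sum = Σ Δx_i · v(x_i).
Sum = 117.4375.

117.4375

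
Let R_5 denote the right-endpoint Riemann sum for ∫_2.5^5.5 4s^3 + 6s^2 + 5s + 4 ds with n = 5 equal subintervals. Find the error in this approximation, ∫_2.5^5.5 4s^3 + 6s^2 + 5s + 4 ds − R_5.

Exact integral: ∫_2.5^5.5 f(s) ds = 1249.5.
R_5 = 1487.82.
Error = 1249.5 − 1487.82 = -238.32.

-238.32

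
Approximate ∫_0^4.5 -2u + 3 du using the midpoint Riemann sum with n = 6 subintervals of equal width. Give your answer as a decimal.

-6.75

Δu = (4.5 − 0)/6 = 0.75.
Midpoints: 0.375, 1.125, 1.875, 2.625, 3.375, 4.125.
f(0.375) = 2.25, f(1.125) = 0.75, f(1.875) = -0.75, f(2.625) = -2.25, f(3.375) = -3.75, f(4.125) = -5.25.
Sum = Δu · [f(0.375) + f(1.125) + f(1.875) + ...].
Sum = -6.75.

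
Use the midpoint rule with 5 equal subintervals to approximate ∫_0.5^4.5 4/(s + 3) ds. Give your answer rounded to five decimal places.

Δs = (4.5 − 0.5)/5 = 0.8.
Midpoints: 0.9, 1.7, 2.5, 3.3, 4.1.
f(0.9) = 40/39, f(1.7) = 40/47, f(2.5) = 8/11, f(3.3) = 40/63, f(4.1) = 40/71.
Sum = Δs · [f(0.9) + f(1.7) + f(2.5) + f(3.3) + f(4.1)].
Sum ≈ 3.04182.

3.04182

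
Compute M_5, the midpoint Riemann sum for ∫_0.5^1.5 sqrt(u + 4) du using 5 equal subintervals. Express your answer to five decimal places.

2.23517

Δu = (1.5 − 0.5)/5 = 0.2.
Midpoints: 0.6, 0.8, 1, 1.2, 1.4.
f(0.6) ≈ 2.14476, f(0.8) ≈ 2.19089, f(1) ≈ 2.23607, f(1.2) ≈ 2.28035, f(1.4) ≈ 2.32379.
Sum = Δu · [f(0.6) + f(0.8) + f(1) + f(1.2) + f(1.4)].
Sum ≈ 2.23517.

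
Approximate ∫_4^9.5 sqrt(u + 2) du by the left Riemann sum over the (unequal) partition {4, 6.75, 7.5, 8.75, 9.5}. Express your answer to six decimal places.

Subinterval widths: 2.75, 0.75, 1.25, 0.75.
Left endpoints: 4, 6.75, 7.5, 8.75.
f(4) ≈ 2.449490, f(6.75) ≈ 2.958040, f(7.5) ≈ 3.082207, f(8.75) ≈ 3.278719.
Sum = Σ Δu_i · f(u_i).
Sum ≈ 15.266425.

15.266425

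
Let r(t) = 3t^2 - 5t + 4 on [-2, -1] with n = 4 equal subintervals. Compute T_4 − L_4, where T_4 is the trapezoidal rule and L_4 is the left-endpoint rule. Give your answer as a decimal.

T_4 = 18.53125.
L_4 = 20.28125.
T_4 − L_4 = -1.75.

-1.75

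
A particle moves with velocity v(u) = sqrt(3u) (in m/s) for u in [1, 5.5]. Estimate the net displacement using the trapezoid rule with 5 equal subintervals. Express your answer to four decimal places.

Δu = (5.5 − 1)/5 = 0.9.
v(1) ≈ 1.7321, v(1.9) ≈ 2.3875, v(2.8) ≈ 2.8983, v(3.7) ≈ 3.3317, v(4.6) ≈ 3.7148, v(5.5) ≈ 4.0620.
T_5 = (Δu/2)·[v(u_0) + 2v(u_1) + ... + 2v(u_{4}) + v(u_5)].
Sum ≈ 13.7064.

13.7064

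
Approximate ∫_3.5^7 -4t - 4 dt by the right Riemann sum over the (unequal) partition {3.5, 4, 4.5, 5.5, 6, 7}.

Subinterval widths: 0.5, 0.5, 1, 0.5, 1.
Right endpoints: 4, 4.5, 5.5, 6, 7.
f(4) = -20, f(4.5) = -22, f(5.5) = -26, f(6) = -28, f(7) = -32.
Sum = Σ Δt_i · f(t_i).
Sum = -93.

-93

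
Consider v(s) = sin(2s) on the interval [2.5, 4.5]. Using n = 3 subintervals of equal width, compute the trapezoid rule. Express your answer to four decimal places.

Δs = (4.5 − 2.5)/3 = 2/3.
v(2.5) ≈ -0.9589, v(19/6) ≈ 0.0501, v(23/6) ≈ 0.9825, v(4.5) ≈ 0.4121.
T_3 = (Δs/2)·[v(s_0) + 2v(s_1) + 2v(s_2) + v(s_3)].
Sum ≈ 0.5062.

0.5062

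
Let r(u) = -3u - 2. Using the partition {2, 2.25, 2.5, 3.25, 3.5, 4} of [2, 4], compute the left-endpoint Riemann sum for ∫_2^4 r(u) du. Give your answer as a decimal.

-20.5

Subinterval widths: 0.25, 0.25, 0.75, 0.25, 0.5.
Left endpoints: 2, 2.25, 2.5, 3.25, 3.5.
r(2) = -8, r(2.25) = -8.75, r(2.5) = -9.5, r(3.25) = -11.75, r(3.5) = -12.5.
Sum = Σ Δu_i · r(u_i).
Sum = -20.5.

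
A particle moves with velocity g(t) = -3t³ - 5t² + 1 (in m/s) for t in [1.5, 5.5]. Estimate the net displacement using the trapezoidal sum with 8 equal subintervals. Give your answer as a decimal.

Δt = (5.5 − 1.5)/8 = 0.5.
g(1.5) = -20.375, g(2) = -43, g(2.5) = -77.125, g(3) = -125, g(3.5) = -188.875, g(4) = -271, g(4.5) = -373.625, g(5) = -499, g(5.5) = -649.375.
T_8 = (Δt/2)·[g(t_0) + 2g(t_1) + ... + 2g(t_{7}) + g(t_8)].
Sum = -956.25.

-956.25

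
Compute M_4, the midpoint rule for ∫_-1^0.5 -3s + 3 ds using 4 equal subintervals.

Δs = (0.5 − (-1))/4 = 0.375.
Midpoints: -0.8125, -0.4375, -0.0625, 0.3125.
f(-0.8125) = 5.4375, f(-0.4375) = 4.3125, f(-0.0625) = 3.1875, f(0.3125) = 2.0625.
Sum = Δs · [f(-0.8125) + f(-0.4375) + f(-0.0625) + f(0.3125)].
Sum = 5.625.

5.625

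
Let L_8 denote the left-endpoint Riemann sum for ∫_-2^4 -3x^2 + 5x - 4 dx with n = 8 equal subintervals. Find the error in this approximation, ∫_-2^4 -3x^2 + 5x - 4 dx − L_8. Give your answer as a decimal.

-0.5625

Exact integral: ∫_-2^4 f(x) dx = -66.
L_8 = -65.4375.
Error = -66 − (-65.4375) = -0.5625.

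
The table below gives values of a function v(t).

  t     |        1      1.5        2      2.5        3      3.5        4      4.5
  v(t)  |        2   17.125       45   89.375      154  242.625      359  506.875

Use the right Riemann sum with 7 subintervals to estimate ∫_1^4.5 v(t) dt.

707

Δt = 0.5.
Sum = 0.5·[17.125 + 45 + 89.375 + 154 + 242.625 + 359 + 506.875] = 707.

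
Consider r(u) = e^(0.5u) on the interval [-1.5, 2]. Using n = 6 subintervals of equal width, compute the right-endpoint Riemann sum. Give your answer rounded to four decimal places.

5.1787

Δu = (2 − (-1.5))/6 = 7/12.
Right endpoints: -11/12, -1/3, 0.25, 5/6, 17/12, 2.
r(-11/12) ≈ 0.6323, r(-1/3) ≈ 0.8465, r(0.25) ≈ 1.1331, r(5/6) ≈ 1.5169, r(17/12) ≈ 2.0306, r(2) ≈ 2.7183.
Sum = Δu · [r(-11/12) + r(-1/3) + r(0.25) + ...].
Sum ≈ 5.1787.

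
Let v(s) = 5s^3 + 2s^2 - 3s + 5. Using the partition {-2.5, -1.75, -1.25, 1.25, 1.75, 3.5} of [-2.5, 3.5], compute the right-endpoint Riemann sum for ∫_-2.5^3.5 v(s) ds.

453.33203125

Subinterval widths: 0.75, 0.5, 2.5, 0.5, 1.75.
Right endpoints: -1.75, -1.25, 1.25, 1.75, 3.5.
v(-1.75) = -10.421875, v(-1.25) = 2.109375, v(1.25) = 14.140625, v(1.75) = 32.671875, v(3.5) = 233.375.
Sum = Σ Δs_i · v(s_i).
Sum = 453.33203125.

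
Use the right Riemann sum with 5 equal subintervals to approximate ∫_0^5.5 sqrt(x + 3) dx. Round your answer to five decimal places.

13.69604

Δx = (5.5 − 0)/5 = 1.1.
Right endpoints: 1.1, 2.2, 3.3, 4.4, 5.5.
f(1.1) ≈ 2.02485, f(2.2) ≈ 2.28035, f(3.3) ≈ 2.50998, f(4.4) ≈ 2.72029, f(5.5) ≈ 2.91548.
Sum = Δx · [f(1.1) + f(2.2) + f(3.3) + f(4.4) + f(5.5)].
Sum ≈ 13.69604.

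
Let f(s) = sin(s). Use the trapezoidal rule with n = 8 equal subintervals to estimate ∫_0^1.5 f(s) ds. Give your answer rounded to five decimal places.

Δs = (1.5 − 0)/8 = 0.1875.
f(0) ≈ 0.00000, f(0.1875) ≈ 0.18640, f(0.375) ≈ 0.36627, f(0.5625) ≈ 0.53330, f(0.75) ≈ 0.68164, f(0.9375) ≈ 0.80608, f(1.125) ≈ 0.90227, f(1.3125) ≈ 0.96683, f(1.5) ≈ 0.99749.
T_8 = (Δs/2)·[f(s_0) + 2f(s_1) + ... + 2f(s_{7}) + f(s_8)].
Sum ≈ 0.92654.

0.92654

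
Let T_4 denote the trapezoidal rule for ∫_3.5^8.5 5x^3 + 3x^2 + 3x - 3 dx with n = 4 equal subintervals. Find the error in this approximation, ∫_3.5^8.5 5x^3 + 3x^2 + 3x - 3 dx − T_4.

Exact integral: ∫_3.5^8.5 f(x) dx = 6983.75.
T_4 = 7104.84375.
Error = 6983.75 − 7104.84375 = -121.09375.

-121.09375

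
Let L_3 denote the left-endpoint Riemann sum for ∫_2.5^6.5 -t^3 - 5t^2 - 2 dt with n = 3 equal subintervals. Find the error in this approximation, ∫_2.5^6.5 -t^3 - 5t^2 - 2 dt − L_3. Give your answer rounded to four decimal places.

Exact integral: ∫_2.5^6.5 f(t) dt ≈ -876.166667.
L_3 ≈ -605.425926.
Error ≈ -876.166667 − (-605.425926) ≈ -270.7407.

-270.7407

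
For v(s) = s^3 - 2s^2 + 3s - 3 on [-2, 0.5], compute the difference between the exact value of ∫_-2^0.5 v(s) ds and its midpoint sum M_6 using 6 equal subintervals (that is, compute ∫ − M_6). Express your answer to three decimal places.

Exact integral: ∫_-2^0.5 v(s) ds ≈ -22.52604.
M_6 ≈ -22.37232.
Error ≈ -22.52604 − (-22.37232) ≈ -0.154.

-0.154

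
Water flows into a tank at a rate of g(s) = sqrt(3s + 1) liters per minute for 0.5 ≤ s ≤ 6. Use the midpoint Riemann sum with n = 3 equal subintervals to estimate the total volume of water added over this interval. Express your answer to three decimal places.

Δs = (6 − 0.5)/3 = 11/6.
Midpoints: 17/12, 3.25, 61/12.
g(17/12) ≈ 2.291, g(3.25) ≈ 3.279, g(61/12) ≈ 4.031.
Sum = Δs · [g(17/12) + g(3.25) + g(61/12)].
Sum ≈ 17.602.

17.602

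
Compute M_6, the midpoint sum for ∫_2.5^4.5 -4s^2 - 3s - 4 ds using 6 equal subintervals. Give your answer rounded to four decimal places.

-129.5926

Δs = (4.5 − 2.5)/6 = 1/3.
Midpoints: 8/3, 3, 10/3, 11/3, 4, 13/3.
f(8/3) = -364/9, f(3) = -49, f(10/3) = -526/9, f(11/3) = -619/9, f(4) = -80, f(13/3) = -829/9.
Sum = Δs · [f(8/3) + f(3) + f(10/3) + ...].
Sum ≈ -129.5926.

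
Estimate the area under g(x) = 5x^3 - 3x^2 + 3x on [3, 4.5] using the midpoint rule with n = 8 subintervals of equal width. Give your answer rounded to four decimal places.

Δx = (4.5 − 3)/8 = 0.1875.
Midpoints: 3.09375, 3.28125, 3.46875, 3.65625, 3.84375, 4.03125, 4.21875, 4.40625.
g(3.09375) = 4214727/32768, g(3.28125) = 5052285/32768, g(3.46875) = 5996331/32768, g(3.65625) = 7053345/32768, g(3.84375) = 8229807/32768, g(4.03125) = 9532197/32768, g(4.21875) = 10966995/32768, g(4.40625) = 12540681/32768.
Sum = Δx · [g(3.09375) + g(3.28125) + g(3.46875) + ...].
Sum ≈ 363.8441.

363.8441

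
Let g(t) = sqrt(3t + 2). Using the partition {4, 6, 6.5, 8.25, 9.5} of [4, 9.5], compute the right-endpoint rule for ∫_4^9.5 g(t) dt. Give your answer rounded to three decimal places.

Subinterval widths: 2, 0.5, 1.75, 1.25.
Right endpoints: 6, 6.5, 8.25, 9.5.
g(6) ≈ 4.472, g(6.5) ≈ 4.637, g(8.25) ≈ 5.172, g(9.5) ≈ 5.523.
Sum = Σ Δt_i · g(t_i).
Sum ≈ 27.217.

27.217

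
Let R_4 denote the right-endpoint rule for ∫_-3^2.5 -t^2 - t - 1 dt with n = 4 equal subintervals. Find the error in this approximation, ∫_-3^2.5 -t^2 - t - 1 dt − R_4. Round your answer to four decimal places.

3.6237

Exact integral: ∫_-3^2.5 f(t) dt ≈ -18.333333.
R_4 = -21.95703125.
Error ≈ -18.333333 − (-21.95703125) ≈ 3.6237.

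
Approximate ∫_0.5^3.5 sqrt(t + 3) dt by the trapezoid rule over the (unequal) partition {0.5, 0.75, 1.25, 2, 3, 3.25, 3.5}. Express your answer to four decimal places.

6.6797

Subinterval widths: 0.25, 0.5, 0.75, 1, 0.25, 0.25.
f(0.5) ≈ 1.8708, f(0.75) ≈ 1.9365, f(1.25) ≈ 2.0616, f(2) ≈ 2.2361, f(3) ≈ 2.4495, f(3.25) ≈ 2.5000, f(3.5) ≈ 2.5495.
On each subinterval the trapezoid contributes (Δt_i/2)·[f(t_{i-1}) + f(t_i)].
Sum ≈ 6.6797.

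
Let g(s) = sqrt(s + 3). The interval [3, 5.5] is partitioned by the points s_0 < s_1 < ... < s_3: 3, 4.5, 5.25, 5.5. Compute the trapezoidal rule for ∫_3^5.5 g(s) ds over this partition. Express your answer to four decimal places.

6.7186

Subinterval widths: 1.5, 0.75, 0.25.
g(3) ≈ 2.4495, g(4.5) ≈ 2.7386, g(5.25) ≈ 2.8723, g(5.5) ≈ 2.9155.
On each subinterval the trapezoid contributes (Δs_i/2)·[g(s_{i-1}) + g(s_i)].
Sum ≈ 6.7186.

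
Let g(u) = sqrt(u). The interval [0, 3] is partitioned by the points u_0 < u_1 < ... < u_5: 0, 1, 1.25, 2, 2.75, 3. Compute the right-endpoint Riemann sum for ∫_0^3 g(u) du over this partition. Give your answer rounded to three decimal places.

Subinterval widths: 1, 0.25, 0.75, 0.75, 0.25.
Right endpoints: 1, 1.25, 2, 2.75, 3.
g(1) ≈ 1.000, g(1.25) ≈ 1.118, g(2) ≈ 1.414, g(2.75) ≈ 1.658, g(3) ≈ 1.732.
Sum = Σ Δu_i · g(u_i).
Sum ≈ 4.017.

4.017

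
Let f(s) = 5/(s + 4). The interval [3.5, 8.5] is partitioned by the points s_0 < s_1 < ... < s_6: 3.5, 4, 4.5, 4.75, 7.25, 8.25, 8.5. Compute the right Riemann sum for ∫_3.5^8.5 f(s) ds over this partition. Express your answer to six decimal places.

2.368749

Subinterval widths: 0.5, 0.5, 0.25, 2.5, 1, 0.25.
Right endpoints: 4, 4.5, 4.75, 7.25, 8.25, 8.5.
f(4) = 0.625, f(4.5) = 10/17, f(4.75) = 4/7, f(7.25) = 4/9, f(8.25) = 20/49, f(8.5) = 0.4.
Sum = Σ Δs_i · f(s_i).
Sum ≈ 2.368749.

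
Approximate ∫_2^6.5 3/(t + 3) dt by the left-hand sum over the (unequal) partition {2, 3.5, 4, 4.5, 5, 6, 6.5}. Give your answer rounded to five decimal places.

2.08672

Subinterval widths: 1.5, 0.5, 0.5, 0.5, 1, 0.5.
Left endpoints: 2, 3.5, 4, 4.5, 5, 6.
f(2) = 0.6, f(3.5) = 6/13, f(4) = 3/7, f(4.5) = 0.4, f(5) = 0.375, f(6) = 1/3.
Sum = Σ Δt_i · f(t_i).
Sum ≈ 2.08672.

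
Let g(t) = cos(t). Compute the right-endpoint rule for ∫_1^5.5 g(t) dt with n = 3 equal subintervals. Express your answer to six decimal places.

-1.119176

Δt = (5.5 − 1)/3 = 1.5.
Right endpoints: 2.5, 4, 5.5.
g(2.5) ≈ -0.801144, g(4) ≈ -0.653644, g(5.5) ≈ 0.708670.
Sum = Δt · [g(2.5) + g(4) + g(5.5)].
Sum ≈ -1.119176.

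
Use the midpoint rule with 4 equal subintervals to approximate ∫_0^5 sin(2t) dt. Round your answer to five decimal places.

Δt = (5 − 0)/4 = 1.25.
Midpoints: 0.625, 1.875, 3.125, 4.375.
f(0.625) ≈ 0.94898, f(1.875) ≈ -0.57156, f(3.125) ≈ -0.03318, f(4.375) ≈ 0.62472.
Sum = Δt · [f(0.625) + f(1.875) + f(3.125) + f(4.375)].
Sum ≈ 1.21121.

1.21121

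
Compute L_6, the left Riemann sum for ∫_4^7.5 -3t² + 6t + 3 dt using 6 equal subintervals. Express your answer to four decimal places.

Δt = (7.5 − 4)/6 = 7/12.
Left endpoints: 4, 55/12, 31/6, 5.75, 19/3, 83/12.
f(4) = -21, f(55/12) = -1561/48, f(31/6) = -553/12, f(5.75) = -61.6875, f(19/3) = -238/3, f(83/12) = -4753/48.
Sum = Δt · [f(4) + f(55/12) + f(31/6) + ...].
Sum ≈ -198.1267.

-198.1267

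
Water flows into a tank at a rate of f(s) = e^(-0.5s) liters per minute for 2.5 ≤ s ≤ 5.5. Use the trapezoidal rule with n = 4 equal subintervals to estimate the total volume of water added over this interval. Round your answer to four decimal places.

0.4504

Δs = (5.5 − 2.5)/4 = 0.75.
f(2.5) ≈ 0.2865, f(3.25) ≈ 0.1969, f(4) ≈ 0.1353, f(4.75) ≈ 0.0930, f(5.5) ≈ 0.0639.
T_4 = (Δs/2)·[f(s_0) + 2f(s_1) + 2f(s_2) + 2f(s_3) + f(s_4)].
Sum ≈ 0.4504.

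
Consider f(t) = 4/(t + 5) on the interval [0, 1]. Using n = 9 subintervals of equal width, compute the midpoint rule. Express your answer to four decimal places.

Δt = (1 − 0)/9 = 1/9.
Midpoints: 1/18, 1/6, 5/18, 7/18, 0.5, 11/18, 13/18, 5/6, 17/18.
f(1/18) = 72/91, f(1/6) = 24/31, f(5/18) = 72/95, f(7/18) = 72/97, f(0.5) = 8/11, f(11/18) = 72/101, f(13/18) = 72/103, f(5/6) = 24/35, f(17/18) = 72/107.
Sum = Δt · [f(1/18) + f(1/6) + f(5/18) + ...].
Sum ≈ 0.7293.

0.7293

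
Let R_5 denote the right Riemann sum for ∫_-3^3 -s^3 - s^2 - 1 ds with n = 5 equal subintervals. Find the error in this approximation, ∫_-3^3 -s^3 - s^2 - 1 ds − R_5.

Exact integral: ∫_-3^3 f(s) ds = -24.
R_5 = -57.84.
Error = -24 − (-57.84) = 33.84.

33.84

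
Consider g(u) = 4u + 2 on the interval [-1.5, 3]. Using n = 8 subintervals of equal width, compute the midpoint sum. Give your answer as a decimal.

22.5

Δu = (3 − (-1.5))/8 = 0.5625.
Midpoints: -1.21875, -0.65625, -0.09375, 0.46875, 1.03125, 1.59375, 2.15625, 2.71875.
g(-1.21875) = -2.875, g(-0.65625) = -0.625, g(-0.09375) = 1.625, g(0.46875) = 3.875, g(1.03125) = 6.125, g(1.59375) = 8.375, g(2.15625) = 10.625, g(2.71875) = 12.875.
Sum = Δu · [g(-1.21875) + g(-0.65625) + g(-0.09375) + ...].
Sum = 22.5.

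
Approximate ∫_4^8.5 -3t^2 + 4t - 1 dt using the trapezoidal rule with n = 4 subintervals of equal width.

Δt = (8.5 − 4)/4 = 1.125.
f(4) = -33, f(5.125) = -59.296875, f(6.25) = -93.1875, f(7.375) = -134.671875, f(8.5) = -183.75.
T_4 = (Δt/2)·[f(t_0) + 2f(t_1) + 2f(t_2) + 2f(t_3) + f(t_4)].
Sum = -444.97265625.

-444.97265625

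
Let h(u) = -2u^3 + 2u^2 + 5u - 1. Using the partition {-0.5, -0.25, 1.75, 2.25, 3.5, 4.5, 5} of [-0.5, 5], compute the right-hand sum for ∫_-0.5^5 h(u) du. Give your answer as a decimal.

-259.6015625

Subinterval widths: 0.25, 2, 0.5, 1.25, 1, 0.5.
Right endpoints: -0.25, 1.75, 2.25, 3.5, 4.5, 5.
h(-0.25) = -2.09375, h(1.75) = 3.15625, h(2.25) = -2.40625, h(3.5) = -44.75, h(4.5) = -120.25, h(5) = -176.
Sum = Σ Δu_i · h(u_i).
Sum = -259.6015625.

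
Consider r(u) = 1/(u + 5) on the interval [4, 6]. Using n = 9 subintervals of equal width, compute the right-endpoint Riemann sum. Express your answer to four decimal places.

Δu = (6 − 4)/9 = 2/9.
Right endpoints: 38/9, 40/9, 14/3, 44/9, 46/9, 16/3, 50/9, 52/9, 6.
r(38/9) = 9/83, r(40/9) = 9/85, r(14/3) = 3/29, r(44/9) = 9/89, r(46/9) = 9/91, r(16/3) = 3/31, r(50/9) = 9/95, r(52/9) = 9/97, r(6) = 1/11.
Sum = Δu · [r(38/9) + r(40/9) + r(14/3) + ...].
Sum ≈ 0.1984.

0.1984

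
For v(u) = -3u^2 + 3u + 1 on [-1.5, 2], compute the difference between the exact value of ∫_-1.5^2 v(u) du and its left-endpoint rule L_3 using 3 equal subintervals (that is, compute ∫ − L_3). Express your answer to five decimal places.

5.44444

Exact integral: ∫_-1.5^2 v(u) du = -5.25.
L_3 ≈ -10.6944444.
Error ≈ -5.25 − (-10.6944444) ≈ 5.44444.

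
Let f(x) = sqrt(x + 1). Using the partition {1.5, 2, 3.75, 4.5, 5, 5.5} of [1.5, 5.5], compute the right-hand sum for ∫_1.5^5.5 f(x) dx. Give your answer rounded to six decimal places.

Subinterval widths: 0.5, 1.75, 0.75, 0.5, 0.5.
Right endpoints: 2, 3.75, 4.5, 5, 5.5.
f(2) ≈ 1.732051, f(3.75) ≈ 2.179449, f(4.5) ≈ 2.345208, f(5) ≈ 2.449490, f(5.5) ≈ 2.549510.
Sum = Σ Δx_i · f(x_i).
Sum ≈ 8.938468.

8.938468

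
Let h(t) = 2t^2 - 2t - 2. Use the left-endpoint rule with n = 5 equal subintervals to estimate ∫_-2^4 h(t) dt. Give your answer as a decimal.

19.68

Δt = (4 − (-2))/5 = 1.2.
Left endpoints: -2, -0.8, 0.4, 1.6, 2.8.
h(-2) = 10, h(-0.8) = 0.88, h(0.4) = -2.48, h(1.6) = -0.08, h(2.8) = 8.08.
Sum = Δt · [h(-2) + h(-0.8) + h(0.4) + h(1.6) + h(2.8)].
Sum = 19.68.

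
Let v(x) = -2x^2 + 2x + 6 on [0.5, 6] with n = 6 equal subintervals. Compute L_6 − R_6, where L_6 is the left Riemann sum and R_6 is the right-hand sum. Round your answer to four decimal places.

55.4583

L_6 ≈ -48.978009.
R_6 ≈ -104.436343.
L_6 − R_6 ≈ 55.4583.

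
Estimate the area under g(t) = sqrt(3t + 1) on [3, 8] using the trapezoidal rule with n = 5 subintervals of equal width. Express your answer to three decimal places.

Δt = (8 − 3)/5 = 1.
g(3) ≈ 3.162, g(4) ≈ 3.606, g(5) ≈ 4.000, g(6) ≈ 4.359, g(7) ≈ 4.690, g(8) ≈ 5.000.
T_5 = (Δt/2)·[g(t_0) + 2g(t_1) + ... + 2g(t_{4}) + g(t_5)].
Sum ≈ 20.736.

20.736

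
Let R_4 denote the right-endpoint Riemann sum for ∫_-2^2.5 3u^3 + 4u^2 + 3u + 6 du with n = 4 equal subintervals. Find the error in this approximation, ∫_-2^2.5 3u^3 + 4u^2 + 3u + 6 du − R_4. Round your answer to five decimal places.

-58.45605

Exact integral: ∫_-2^2.5 f(u) du = 79.171875.
R_4 ≈ 137.6279297.
Error ≈ 79.171875 − 137.6279297 ≈ -58.45605.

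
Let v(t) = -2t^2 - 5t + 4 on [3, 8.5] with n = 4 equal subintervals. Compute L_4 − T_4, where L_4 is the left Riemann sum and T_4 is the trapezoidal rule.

105.875

L_4 = -425.1328125.
T_4 = -531.0078125.
L_4 − T_4 = 105.875.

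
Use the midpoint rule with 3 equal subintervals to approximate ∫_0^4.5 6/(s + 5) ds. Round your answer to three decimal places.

Δs = (4.5 − 0)/3 = 1.5.
Midpoints: 0.75, 2.25, 3.75.
f(0.75) = 24/23, f(2.25) = 24/29, f(3.75) = 24/35.
Sum = Δs · [f(0.75) + f(2.25) + f(3.75)].
Sum ≈ 3.835.

3.835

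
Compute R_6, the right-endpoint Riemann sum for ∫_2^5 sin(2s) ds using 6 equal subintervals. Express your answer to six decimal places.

Δs = (5 − 2)/6 = 0.5.
Right endpoints: 2.5, 3, 3.5, 4, 4.5, 5.
f(2.5) ≈ -0.958924, f(3) ≈ -0.279415, f(3.5) ≈ 0.656987, f(4) ≈ 0.989358, f(4.5) ≈ 0.412118, f(5) ≈ -0.544021.
Sum = Δs · [f(2.5) + f(3) + f(3.5) + ...].
Sum ≈ 0.138051.

0.138051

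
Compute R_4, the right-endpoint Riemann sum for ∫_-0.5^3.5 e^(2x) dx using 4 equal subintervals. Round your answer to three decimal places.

1267.850

Δx = (3.5 − (-0.5))/4 = 1.
Right endpoints: 0.5, 1.5, 2.5, 3.5.
f(0.5) ≈ 2.718, f(1.5) ≈ 20.086, f(2.5) ≈ 148.413, f(3.5) ≈ 1096.633.
Sum = Δx · [f(0.5) + f(1.5) + f(2.5) + f(3.5)].
Sum ≈ 1267.850.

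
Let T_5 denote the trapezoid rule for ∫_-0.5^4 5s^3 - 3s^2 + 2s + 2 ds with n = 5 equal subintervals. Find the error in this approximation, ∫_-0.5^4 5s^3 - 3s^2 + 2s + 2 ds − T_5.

-14.124375

Exact integral: ∫_-0.5^4 f(s) ds = 280.546875.
T_5 = 294.67125.
Error = 280.546875 − 294.67125 = -14.124375.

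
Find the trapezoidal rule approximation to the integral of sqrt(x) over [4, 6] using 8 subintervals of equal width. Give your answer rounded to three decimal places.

Δx = (6 − 4)/8 = 0.25.
f(4) ≈ 2.000, f(4.25) ≈ 2.062, f(4.5) ≈ 2.121, f(4.75) ≈ 2.179, f(5) ≈ 2.236, f(5.25) ≈ 2.291, f(5.5) ≈ 2.345, f(5.75) ≈ 2.398, f(6) ≈ 2.449.
T_8 = (Δx/2)·[f(x_0) + 2f(x_1) + ... + 2f(x_{7}) + f(x_8)].
Sum ≈ 4.464.

4.464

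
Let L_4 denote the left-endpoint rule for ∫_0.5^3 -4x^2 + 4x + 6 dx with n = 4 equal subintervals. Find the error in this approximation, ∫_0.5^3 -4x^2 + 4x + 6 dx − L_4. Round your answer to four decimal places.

-7.1615

Exact integral: ∫_0.5^3 f(x) dx ≈ -3.333333.
L_4 = 3.828125.
Error ≈ -3.333333 − 3.828125 ≈ -7.1615.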